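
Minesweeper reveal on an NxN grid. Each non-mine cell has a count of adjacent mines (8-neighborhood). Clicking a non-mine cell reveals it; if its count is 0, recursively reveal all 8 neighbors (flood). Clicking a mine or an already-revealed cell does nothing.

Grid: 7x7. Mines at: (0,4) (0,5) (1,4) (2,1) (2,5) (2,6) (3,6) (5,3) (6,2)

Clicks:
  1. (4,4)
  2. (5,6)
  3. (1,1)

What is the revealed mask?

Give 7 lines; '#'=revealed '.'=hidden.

Answer: .......
.#.....
.......
.......
....###
....###
....###

Derivation:
Click 1 (4,4) count=1: revealed 1 new [(4,4)] -> total=1
Click 2 (5,6) count=0: revealed 8 new [(4,5) (4,6) (5,4) (5,5) (5,6) (6,4) (6,5) (6,6)] -> total=9
Click 3 (1,1) count=1: revealed 1 new [(1,1)] -> total=10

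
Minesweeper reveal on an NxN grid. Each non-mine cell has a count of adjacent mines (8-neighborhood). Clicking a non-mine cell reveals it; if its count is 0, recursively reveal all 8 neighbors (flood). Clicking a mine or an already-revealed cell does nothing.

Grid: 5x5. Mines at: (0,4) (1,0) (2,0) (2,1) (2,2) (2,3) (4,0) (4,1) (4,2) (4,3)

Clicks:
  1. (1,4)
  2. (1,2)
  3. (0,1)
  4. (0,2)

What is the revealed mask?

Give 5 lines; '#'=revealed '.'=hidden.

Click 1 (1,4) count=2: revealed 1 new [(1,4)] -> total=1
Click 2 (1,2) count=3: revealed 1 new [(1,2)] -> total=2
Click 3 (0,1) count=1: revealed 1 new [(0,1)] -> total=3
Click 4 (0,2) count=0: revealed 4 new [(0,2) (0,3) (1,1) (1,3)] -> total=7

Answer: .###.
.####
.....
.....
.....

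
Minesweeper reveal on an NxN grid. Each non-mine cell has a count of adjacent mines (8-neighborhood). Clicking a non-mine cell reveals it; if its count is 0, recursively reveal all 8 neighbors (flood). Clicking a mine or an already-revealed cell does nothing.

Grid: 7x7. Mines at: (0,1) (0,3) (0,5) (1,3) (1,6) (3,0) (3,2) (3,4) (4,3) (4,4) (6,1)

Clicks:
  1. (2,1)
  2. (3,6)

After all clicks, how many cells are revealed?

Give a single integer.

Answer: 17

Derivation:
Click 1 (2,1) count=2: revealed 1 new [(2,1)] -> total=1
Click 2 (3,6) count=0: revealed 16 new [(2,5) (2,6) (3,5) (3,6) (4,5) (4,6) (5,2) (5,3) (5,4) (5,5) (5,6) (6,2) (6,3) (6,4) (6,5) (6,6)] -> total=17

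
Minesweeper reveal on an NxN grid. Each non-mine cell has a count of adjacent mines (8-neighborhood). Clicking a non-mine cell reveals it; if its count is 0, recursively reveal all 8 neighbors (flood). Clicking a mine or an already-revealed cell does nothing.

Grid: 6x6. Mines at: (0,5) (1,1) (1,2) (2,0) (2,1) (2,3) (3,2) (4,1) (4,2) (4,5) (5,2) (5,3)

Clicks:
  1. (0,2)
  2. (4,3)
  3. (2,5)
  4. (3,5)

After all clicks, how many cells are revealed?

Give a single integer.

Click 1 (0,2) count=2: revealed 1 new [(0,2)] -> total=1
Click 2 (4,3) count=4: revealed 1 new [(4,3)] -> total=2
Click 3 (2,5) count=0: revealed 6 new [(1,4) (1,5) (2,4) (2,5) (3,4) (3,5)] -> total=8
Click 4 (3,5) count=1: revealed 0 new [(none)] -> total=8

Answer: 8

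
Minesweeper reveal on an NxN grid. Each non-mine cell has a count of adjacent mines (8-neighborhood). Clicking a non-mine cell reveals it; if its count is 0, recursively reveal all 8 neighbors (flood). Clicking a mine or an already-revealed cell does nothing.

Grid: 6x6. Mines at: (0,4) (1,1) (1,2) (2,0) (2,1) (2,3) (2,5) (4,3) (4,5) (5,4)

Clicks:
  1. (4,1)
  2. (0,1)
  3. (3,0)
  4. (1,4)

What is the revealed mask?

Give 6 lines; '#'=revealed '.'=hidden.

Click 1 (4,1) count=0: revealed 9 new [(3,0) (3,1) (3,2) (4,0) (4,1) (4,2) (5,0) (5,1) (5,2)] -> total=9
Click 2 (0,1) count=2: revealed 1 new [(0,1)] -> total=10
Click 3 (3,0) count=2: revealed 0 new [(none)] -> total=10
Click 4 (1,4) count=3: revealed 1 new [(1,4)] -> total=11

Answer: .#....
....#.
......
###...
###...
###...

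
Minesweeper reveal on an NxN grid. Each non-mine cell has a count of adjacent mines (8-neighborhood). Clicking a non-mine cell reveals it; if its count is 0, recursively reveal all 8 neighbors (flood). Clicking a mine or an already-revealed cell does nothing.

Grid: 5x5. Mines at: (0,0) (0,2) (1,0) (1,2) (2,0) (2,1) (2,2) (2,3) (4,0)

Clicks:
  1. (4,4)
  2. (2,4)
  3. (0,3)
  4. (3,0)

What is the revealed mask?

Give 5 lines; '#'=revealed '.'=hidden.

Click 1 (4,4) count=0: revealed 8 new [(3,1) (3,2) (3,3) (3,4) (4,1) (4,2) (4,3) (4,4)] -> total=8
Click 2 (2,4) count=1: revealed 1 new [(2,4)] -> total=9
Click 3 (0,3) count=2: revealed 1 new [(0,3)] -> total=10
Click 4 (3,0) count=3: revealed 1 new [(3,0)] -> total=11

Answer: ...#.
.....
....#
#####
.####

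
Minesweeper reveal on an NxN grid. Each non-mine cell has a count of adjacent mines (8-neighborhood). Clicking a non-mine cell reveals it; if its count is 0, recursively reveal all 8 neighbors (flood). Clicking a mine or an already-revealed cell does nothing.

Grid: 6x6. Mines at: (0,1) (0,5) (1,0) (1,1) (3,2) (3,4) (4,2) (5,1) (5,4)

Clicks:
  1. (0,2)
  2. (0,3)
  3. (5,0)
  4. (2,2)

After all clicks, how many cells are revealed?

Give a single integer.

Answer: 10

Derivation:
Click 1 (0,2) count=2: revealed 1 new [(0,2)] -> total=1
Click 2 (0,3) count=0: revealed 8 new [(0,3) (0,4) (1,2) (1,3) (1,4) (2,2) (2,3) (2,4)] -> total=9
Click 3 (5,0) count=1: revealed 1 new [(5,0)] -> total=10
Click 4 (2,2) count=2: revealed 0 new [(none)] -> total=10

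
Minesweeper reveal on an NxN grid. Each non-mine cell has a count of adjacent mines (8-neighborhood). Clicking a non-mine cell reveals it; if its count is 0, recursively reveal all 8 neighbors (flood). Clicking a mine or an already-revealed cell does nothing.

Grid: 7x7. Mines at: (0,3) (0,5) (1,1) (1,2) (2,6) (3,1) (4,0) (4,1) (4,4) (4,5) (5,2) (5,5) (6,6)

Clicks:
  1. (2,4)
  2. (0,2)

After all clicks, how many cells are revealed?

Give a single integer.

Answer: 10

Derivation:
Click 1 (2,4) count=0: revealed 9 new [(1,3) (1,4) (1,5) (2,3) (2,4) (2,5) (3,3) (3,4) (3,5)] -> total=9
Click 2 (0,2) count=3: revealed 1 new [(0,2)] -> total=10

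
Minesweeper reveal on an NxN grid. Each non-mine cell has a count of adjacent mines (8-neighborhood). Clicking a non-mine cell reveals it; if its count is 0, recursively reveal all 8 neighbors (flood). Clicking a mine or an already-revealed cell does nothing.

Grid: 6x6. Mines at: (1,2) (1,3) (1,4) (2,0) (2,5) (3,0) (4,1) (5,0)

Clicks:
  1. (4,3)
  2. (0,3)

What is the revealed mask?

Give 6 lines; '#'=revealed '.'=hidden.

Answer: ...#..
......
..###.
..####
..####
..####

Derivation:
Click 1 (4,3) count=0: revealed 15 new [(2,2) (2,3) (2,4) (3,2) (3,3) (3,4) (3,5) (4,2) (4,3) (4,4) (4,5) (5,2) (5,3) (5,4) (5,5)] -> total=15
Click 2 (0,3) count=3: revealed 1 new [(0,3)] -> total=16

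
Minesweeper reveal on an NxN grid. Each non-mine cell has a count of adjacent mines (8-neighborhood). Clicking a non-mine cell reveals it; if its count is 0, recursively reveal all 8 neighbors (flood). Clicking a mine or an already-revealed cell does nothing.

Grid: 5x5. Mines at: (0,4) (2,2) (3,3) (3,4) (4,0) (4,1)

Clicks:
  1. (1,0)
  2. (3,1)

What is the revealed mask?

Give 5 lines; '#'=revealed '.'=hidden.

Click 1 (1,0) count=0: revealed 12 new [(0,0) (0,1) (0,2) (0,3) (1,0) (1,1) (1,2) (1,3) (2,0) (2,1) (3,0) (3,1)] -> total=12
Click 2 (3,1) count=3: revealed 0 new [(none)] -> total=12

Answer: ####.
####.
##...
##...
.....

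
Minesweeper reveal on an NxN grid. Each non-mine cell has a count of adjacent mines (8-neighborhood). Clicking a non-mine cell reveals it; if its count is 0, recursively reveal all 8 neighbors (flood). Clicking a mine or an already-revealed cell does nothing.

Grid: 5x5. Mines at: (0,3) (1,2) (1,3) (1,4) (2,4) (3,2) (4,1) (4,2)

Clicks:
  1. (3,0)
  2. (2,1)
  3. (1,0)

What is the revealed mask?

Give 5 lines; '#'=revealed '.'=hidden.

Click 1 (3,0) count=1: revealed 1 new [(3,0)] -> total=1
Click 2 (2,1) count=2: revealed 1 new [(2,1)] -> total=2
Click 3 (1,0) count=0: revealed 6 new [(0,0) (0,1) (1,0) (1,1) (2,0) (3,1)] -> total=8

Answer: ##...
##...
##...
##...
.....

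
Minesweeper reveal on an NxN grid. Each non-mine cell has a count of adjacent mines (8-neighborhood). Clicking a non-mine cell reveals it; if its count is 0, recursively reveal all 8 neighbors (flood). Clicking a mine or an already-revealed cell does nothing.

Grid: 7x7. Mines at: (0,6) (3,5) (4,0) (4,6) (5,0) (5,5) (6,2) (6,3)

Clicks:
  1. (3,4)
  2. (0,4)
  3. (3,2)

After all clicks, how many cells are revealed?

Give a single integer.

Click 1 (3,4) count=1: revealed 1 new [(3,4)] -> total=1
Click 2 (0,4) count=0: revealed 30 new [(0,0) (0,1) (0,2) (0,3) (0,4) (0,5) (1,0) (1,1) (1,2) (1,3) (1,4) (1,5) (2,0) (2,1) (2,2) (2,3) (2,4) (2,5) (3,0) (3,1) (3,2) (3,3) (4,1) (4,2) (4,3) (4,4) (5,1) (5,2) (5,3) (5,4)] -> total=31
Click 3 (3,2) count=0: revealed 0 new [(none)] -> total=31

Answer: 31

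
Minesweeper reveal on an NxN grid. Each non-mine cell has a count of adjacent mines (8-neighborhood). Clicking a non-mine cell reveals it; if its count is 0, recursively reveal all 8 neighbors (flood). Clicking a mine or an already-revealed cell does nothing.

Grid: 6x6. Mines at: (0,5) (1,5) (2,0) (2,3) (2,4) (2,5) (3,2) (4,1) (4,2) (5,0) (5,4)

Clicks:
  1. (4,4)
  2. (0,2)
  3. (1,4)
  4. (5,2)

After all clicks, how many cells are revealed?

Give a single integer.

Click 1 (4,4) count=1: revealed 1 new [(4,4)] -> total=1
Click 2 (0,2) count=0: revealed 10 new [(0,0) (0,1) (0,2) (0,3) (0,4) (1,0) (1,1) (1,2) (1,3) (1,4)] -> total=11
Click 3 (1,4) count=5: revealed 0 new [(none)] -> total=11
Click 4 (5,2) count=2: revealed 1 new [(5,2)] -> total=12

Answer: 12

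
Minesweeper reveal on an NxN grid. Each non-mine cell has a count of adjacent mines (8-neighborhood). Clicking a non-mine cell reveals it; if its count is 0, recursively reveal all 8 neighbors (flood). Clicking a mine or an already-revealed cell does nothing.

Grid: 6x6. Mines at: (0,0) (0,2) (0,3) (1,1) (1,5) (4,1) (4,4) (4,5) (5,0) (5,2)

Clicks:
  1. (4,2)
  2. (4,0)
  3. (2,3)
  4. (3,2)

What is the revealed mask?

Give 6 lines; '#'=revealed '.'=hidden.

Click 1 (4,2) count=2: revealed 1 new [(4,2)] -> total=1
Click 2 (4,0) count=2: revealed 1 new [(4,0)] -> total=2
Click 3 (2,3) count=0: revealed 9 new [(1,2) (1,3) (1,4) (2,2) (2,3) (2,4) (3,2) (3,3) (3,4)] -> total=11
Click 4 (3,2) count=1: revealed 0 new [(none)] -> total=11

Answer: ......
..###.
..###.
..###.
#.#...
......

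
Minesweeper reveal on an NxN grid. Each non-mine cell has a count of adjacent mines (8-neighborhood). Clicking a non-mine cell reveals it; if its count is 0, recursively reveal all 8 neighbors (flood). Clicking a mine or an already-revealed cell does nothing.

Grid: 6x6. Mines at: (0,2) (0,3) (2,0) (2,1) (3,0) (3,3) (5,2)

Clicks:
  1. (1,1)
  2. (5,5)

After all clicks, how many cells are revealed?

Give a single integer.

Answer: 15

Derivation:
Click 1 (1,1) count=3: revealed 1 new [(1,1)] -> total=1
Click 2 (5,5) count=0: revealed 14 new [(0,4) (0,5) (1,4) (1,5) (2,4) (2,5) (3,4) (3,5) (4,3) (4,4) (4,5) (5,3) (5,4) (5,5)] -> total=15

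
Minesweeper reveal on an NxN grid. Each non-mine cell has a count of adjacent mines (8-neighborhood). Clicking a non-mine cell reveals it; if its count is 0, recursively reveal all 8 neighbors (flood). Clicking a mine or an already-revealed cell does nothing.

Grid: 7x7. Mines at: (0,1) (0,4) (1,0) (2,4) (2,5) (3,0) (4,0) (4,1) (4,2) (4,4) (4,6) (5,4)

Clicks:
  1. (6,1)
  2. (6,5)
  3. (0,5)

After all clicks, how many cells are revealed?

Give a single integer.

Answer: 10

Derivation:
Click 1 (6,1) count=0: revealed 8 new [(5,0) (5,1) (5,2) (5,3) (6,0) (6,1) (6,2) (6,3)] -> total=8
Click 2 (6,5) count=1: revealed 1 new [(6,5)] -> total=9
Click 3 (0,5) count=1: revealed 1 new [(0,5)] -> total=10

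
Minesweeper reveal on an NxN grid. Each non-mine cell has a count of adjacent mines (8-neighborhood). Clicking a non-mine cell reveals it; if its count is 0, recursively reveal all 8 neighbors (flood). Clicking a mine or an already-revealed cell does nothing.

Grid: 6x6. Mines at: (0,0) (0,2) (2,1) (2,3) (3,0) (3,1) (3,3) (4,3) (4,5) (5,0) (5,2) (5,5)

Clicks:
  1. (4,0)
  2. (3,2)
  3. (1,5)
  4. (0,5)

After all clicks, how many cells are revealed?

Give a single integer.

Answer: 12

Derivation:
Click 1 (4,0) count=3: revealed 1 new [(4,0)] -> total=1
Click 2 (3,2) count=5: revealed 1 new [(3,2)] -> total=2
Click 3 (1,5) count=0: revealed 10 new [(0,3) (0,4) (0,5) (1,3) (1,4) (1,5) (2,4) (2,5) (3,4) (3,5)] -> total=12
Click 4 (0,5) count=0: revealed 0 new [(none)] -> total=12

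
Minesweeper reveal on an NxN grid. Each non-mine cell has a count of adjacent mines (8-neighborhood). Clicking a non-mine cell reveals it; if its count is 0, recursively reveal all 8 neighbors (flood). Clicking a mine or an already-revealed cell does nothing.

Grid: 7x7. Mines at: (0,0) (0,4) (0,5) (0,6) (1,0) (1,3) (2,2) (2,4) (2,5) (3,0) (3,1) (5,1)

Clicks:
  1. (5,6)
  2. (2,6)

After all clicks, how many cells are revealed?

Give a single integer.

Answer: 21

Derivation:
Click 1 (5,6) count=0: revealed 20 new [(3,2) (3,3) (3,4) (3,5) (3,6) (4,2) (4,3) (4,4) (4,5) (4,6) (5,2) (5,3) (5,4) (5,5) (5,6) (6,2) (6,3) (6,4) (6,5) (6,6)] -> total=20
Click 2 (2,6) count=1: revealed 1 new [(2,6)] -> total=21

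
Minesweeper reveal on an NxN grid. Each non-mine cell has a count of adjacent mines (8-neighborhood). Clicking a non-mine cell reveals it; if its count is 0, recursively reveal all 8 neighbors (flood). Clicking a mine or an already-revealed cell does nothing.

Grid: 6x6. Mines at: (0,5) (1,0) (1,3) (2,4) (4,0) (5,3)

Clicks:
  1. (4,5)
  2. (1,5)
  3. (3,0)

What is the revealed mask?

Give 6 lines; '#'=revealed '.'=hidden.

Answer: ......
.....#
......
#...##
....##
....##

Derivation:
Click 1 (4,5) count=0: revealed 6 new [(3,4) (3,5) (4,4) (4,5) (5,4) (5,5)] -> total=6
Click 2 (1,5) count=2: revealed 1 new [(1,5)] -> total=7
Click 3 (3,0) count=1: revealed 1 new [(3,0)] -> total=8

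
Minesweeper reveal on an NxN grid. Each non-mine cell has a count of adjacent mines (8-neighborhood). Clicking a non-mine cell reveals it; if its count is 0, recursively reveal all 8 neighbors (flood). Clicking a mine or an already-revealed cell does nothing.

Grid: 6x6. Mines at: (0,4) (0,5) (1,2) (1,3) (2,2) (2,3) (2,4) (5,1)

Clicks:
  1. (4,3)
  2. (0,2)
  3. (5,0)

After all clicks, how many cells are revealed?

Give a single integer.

Answer: 14

Derivation:
Click 1 (4,3) count=0: revealed 12 new [(3,2) (3,3) (3,4) (3,5) (4,2) (4,3) (4,4) (4,5) (5,2) (5,3) (5,4) (5,5)] -> total=12
Click 2 (0,2) count=2: revealed 1 new [(0,2)] -> total=13
Click 3 (5,0) count=1: revealed 1 new [(5,0)] -> total=14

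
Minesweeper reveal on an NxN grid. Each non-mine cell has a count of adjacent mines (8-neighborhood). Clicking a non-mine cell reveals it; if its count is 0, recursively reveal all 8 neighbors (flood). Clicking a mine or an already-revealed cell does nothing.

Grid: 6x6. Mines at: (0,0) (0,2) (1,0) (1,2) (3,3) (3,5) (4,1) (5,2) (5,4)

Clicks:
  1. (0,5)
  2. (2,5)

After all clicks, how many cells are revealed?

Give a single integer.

Answer: 9

Derivation:
Click 1 (0,5) count=0: revealed 9 new [(0,3) (0,4) (0,5) (1,3) (1,4) (1,5) (2,3) (2,4) (2,5)] -> total=9
Click 2 (2,5) count=1: revealed 0 new [(none)] -> total=9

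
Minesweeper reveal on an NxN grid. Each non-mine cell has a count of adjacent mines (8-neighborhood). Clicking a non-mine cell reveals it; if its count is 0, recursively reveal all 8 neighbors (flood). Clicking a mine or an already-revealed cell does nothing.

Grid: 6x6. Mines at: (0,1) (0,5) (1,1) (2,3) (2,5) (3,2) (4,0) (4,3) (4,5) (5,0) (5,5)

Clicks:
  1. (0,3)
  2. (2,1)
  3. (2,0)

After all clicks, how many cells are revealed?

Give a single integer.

Answer: 8

Derivation:
Click 1 (0,3) count=0: revealed 6 new [(0,2) (0,3) (0,4) (1,2) (1,3) (1,4)] -> total=6
Click 2 (2,1) count=2: revealed 1 new [(2,1)] -> total=7
Click 3 (2,0) count=1: revealed 1 new [(2,0)] -> total=8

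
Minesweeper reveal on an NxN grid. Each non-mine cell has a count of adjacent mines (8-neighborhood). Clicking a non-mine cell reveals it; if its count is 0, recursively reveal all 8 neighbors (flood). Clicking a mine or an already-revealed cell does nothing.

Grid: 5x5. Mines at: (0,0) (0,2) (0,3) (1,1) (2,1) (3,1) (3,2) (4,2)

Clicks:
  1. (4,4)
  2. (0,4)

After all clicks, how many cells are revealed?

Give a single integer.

Answer: 9

Derivation:
Click 1 (4,4) count=0: revealed 8 new [(1,3) (1,4) (2,3) (2,4) (3,3) (3,4) (4,3) (4,4)] -> total=8
Click 2 (0,4) count=1: revealed 1 new [(0,4)] -> total=9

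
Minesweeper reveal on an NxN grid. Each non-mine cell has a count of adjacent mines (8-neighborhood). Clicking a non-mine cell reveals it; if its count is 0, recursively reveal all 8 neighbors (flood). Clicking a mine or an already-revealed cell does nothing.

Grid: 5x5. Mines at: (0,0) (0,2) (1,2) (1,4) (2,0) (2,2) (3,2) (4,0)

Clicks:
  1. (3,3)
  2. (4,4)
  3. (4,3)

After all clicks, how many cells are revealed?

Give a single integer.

Answer: 6

Derivation:
Click 1 (3,3) count=2: revealed 1 new [(3,3)] -> total=1
Click 2 (4,4) count=0: revealed 5 new [(2,3) (2,4) (3,4) (4,3) (4,4)] -> total=6
Click 3 (4,3) count=1: revealed 0 new [(none)] -> total=6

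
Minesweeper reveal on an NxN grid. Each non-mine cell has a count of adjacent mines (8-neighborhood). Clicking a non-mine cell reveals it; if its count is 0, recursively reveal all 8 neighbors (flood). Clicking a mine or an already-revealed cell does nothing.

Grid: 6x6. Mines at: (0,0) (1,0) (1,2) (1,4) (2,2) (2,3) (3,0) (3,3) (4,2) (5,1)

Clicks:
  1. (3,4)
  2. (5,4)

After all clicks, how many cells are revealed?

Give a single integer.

Click 1 (3,4) count=2: revealed 1 new [(3,4)] -> total=1
Click 2 (5,4) count=0: revealed 9 new [(2,4) (2,5) (3,5) (4,3) (4,4) (4,5) (5,3) (5,4) (5,5)] -> total=10

Answer: 10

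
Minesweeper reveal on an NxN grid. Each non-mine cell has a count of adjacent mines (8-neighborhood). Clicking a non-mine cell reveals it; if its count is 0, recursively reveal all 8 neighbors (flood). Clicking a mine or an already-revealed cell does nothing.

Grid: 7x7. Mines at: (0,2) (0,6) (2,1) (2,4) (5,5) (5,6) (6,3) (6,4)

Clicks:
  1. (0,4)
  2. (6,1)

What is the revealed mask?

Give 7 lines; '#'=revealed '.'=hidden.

Click 1 (0,4) count=0: revealed 6 new [(0,3) (0,4) (0,5) (1,3) (1,4) (1,5)] -> total=6
Click 2 (6,1) count=0: revealed 18 new [(3,0) (3,1) (3,2) (3,3) (3,4) (4,0) (4,1) (4,2) (4,3) (4,4) (5,0) (5,1) (5,2) (5,3) (5,4) (6,0) (6,1) (6,2)] -> total=24

Answer: ...###.
...###.
.......
#####..
#####..
#####..
###....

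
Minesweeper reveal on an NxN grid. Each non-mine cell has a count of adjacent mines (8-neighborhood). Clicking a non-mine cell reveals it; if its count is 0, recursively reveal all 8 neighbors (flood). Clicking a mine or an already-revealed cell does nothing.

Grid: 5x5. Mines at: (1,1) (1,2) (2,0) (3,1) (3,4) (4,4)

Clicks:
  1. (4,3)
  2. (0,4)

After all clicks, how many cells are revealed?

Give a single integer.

Click 1 (4,3) count=2: revealed 1 new [(4,3)] -> total=1
Click 2 (0,4) count=0: revealed 6 new [(0,3) (0,4) (1,3) (1,4) (2,3) (2,4)] -> total=7

Answer: 7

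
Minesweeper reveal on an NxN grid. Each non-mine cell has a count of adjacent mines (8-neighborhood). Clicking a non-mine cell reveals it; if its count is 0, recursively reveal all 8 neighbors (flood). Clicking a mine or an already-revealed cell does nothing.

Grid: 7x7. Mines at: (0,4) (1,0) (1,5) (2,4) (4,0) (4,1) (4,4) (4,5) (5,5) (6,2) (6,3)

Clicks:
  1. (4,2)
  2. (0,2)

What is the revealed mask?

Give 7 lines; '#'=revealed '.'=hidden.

Answer: .###...
.###...
.###...
.###...
..#....
.......
.......

Derivation:
Click 1 (4,2) count=1: revealed 1 new [(4,2)] -> total=1
Click 2 (0,2) count=0: revealed 12 new [(0,1) (0,2) (0,3) (1,1) (1,2) (1,3) (2,1) (2,2) (2,3) (3,1) (3,2) (3,3)] -> total=13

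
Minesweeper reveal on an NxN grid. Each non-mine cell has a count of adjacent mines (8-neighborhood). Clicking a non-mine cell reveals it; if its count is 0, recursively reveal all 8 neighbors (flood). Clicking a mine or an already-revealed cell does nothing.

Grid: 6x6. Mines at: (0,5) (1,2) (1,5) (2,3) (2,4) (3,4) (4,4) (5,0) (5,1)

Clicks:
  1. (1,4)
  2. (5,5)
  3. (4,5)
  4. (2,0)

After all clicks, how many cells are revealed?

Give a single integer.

Click 1 (1,4) count=4: revealed 1 new [(1,4)] -> total=1
Click 2 (5,5) count=1: revealed 1 new [(5,5)] -> total=2
Click 3 (4,5) count=2: revealed 1 new [(4,5)] -> total=3
Click 4 (2,0) count=0: revealed 13 new [(0,0) (0,1) (1,0) (1,1) (2,0) (2,1) (2,2) (3,0) (3,1) (3,2) (4,0) (4,1) (4,2)] -> total=16

Answer: 16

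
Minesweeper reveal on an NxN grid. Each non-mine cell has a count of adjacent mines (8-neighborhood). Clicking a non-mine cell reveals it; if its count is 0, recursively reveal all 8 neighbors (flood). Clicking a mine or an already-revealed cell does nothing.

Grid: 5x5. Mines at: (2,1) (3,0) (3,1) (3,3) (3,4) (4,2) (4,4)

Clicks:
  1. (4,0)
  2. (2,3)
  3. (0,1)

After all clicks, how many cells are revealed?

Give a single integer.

Answer: 14

Derivation:
Click 1 (4,0) count=2: revealed 1 new [(4,0)] -> total=1
Click 2 (2,3) count=2: revealed 1 new [(2,3)] -> total=2
Click 3 (0,1) count=0: revealed 12 new [(0,0) (0,1) (0,2) (0,3) (0,4) (1,0) (1,1) (1,2) (1,3) (1,4) (2,2) (2,4)] -> total=14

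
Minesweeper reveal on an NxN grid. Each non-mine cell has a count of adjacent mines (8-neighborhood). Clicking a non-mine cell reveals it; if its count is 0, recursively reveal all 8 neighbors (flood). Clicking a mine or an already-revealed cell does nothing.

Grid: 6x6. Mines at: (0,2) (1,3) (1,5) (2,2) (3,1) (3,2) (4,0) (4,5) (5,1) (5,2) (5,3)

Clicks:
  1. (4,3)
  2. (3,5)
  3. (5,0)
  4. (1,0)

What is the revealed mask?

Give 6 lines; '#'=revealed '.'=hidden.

Answer: ##....
##....
##....
.....#
...#..
#.....

Derivation:
Click 1 (4,3) count=3: revealed 1 new [(4,3)] -> total=1
Click 2 (3,5) count=1: revealed 1 new [(3,5)] -> total=2
Click 3 (5,0) count=2: revealed 1 new [(5,0)] -> total=3
Click 4 (1,0) count=0: revealed 6 new [(0,0) (0,1) (1,0) (1,1) (2,0) (2,1)] -> total=9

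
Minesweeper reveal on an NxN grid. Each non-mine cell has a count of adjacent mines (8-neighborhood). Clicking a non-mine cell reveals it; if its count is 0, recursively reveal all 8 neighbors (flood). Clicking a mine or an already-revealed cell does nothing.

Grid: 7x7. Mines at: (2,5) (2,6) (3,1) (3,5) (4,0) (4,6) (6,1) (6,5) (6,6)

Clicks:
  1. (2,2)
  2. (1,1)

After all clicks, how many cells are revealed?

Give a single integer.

Answer: 31

Derivation:
Click 1 (2,2) count=1: revealed 1 new [(2,2)] -> total=1
Click 2 (1,1) count=0: revealed 30 new [(0,0) (0,1) (0,2) (0,3) (0,4) (0,5) (0,6) (1,0) (1,1) (1,2) (1,3) (1,4) (1,5) (1,6) (2,0) (2,1) (2,3) (2,4) (3,2) (3,3) (3,4) (4,2) (4,3) (4,4) (5,2) (5,3) (5,4) (6,2) (6,3) (6,4)] -> total=31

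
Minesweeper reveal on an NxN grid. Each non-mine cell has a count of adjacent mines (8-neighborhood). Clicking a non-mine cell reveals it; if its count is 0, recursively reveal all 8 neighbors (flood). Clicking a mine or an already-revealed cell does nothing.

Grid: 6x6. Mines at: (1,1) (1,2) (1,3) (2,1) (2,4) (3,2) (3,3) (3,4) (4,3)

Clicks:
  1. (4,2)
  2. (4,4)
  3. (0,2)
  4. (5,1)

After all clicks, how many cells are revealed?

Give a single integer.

Answer: 10

Derivation:
Click 1 (4,2) count=3: revealed 1 new [(4,2)] -> total=1
Click 2 (4,4) count=3: revealed 1 new [(4,4)] -> total=2
Click 3 (0,2) count=3: revealed 1 new [(0,2)] -> total=3
Click 4 (5,1) count=0: revealed 7 new [(3,0) (3,1) (4,0) (4,1) (5,0) (5,1) (5,2)] -> total=10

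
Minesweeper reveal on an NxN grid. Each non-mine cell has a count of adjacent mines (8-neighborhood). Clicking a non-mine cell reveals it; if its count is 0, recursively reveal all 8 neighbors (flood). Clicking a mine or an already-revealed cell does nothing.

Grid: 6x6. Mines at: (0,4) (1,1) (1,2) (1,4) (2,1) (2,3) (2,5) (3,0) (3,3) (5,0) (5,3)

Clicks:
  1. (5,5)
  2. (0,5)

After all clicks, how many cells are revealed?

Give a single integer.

Answer: 7

Derivation:
Click 1 (5,5) count=0: revealed 6 new [(3,4) (3,5) (4,4) (4,5) (5,4) (5,5)] -> total=6
Click 2 (0,5) count=2: revealed 1 new [(0,5)] -> total=7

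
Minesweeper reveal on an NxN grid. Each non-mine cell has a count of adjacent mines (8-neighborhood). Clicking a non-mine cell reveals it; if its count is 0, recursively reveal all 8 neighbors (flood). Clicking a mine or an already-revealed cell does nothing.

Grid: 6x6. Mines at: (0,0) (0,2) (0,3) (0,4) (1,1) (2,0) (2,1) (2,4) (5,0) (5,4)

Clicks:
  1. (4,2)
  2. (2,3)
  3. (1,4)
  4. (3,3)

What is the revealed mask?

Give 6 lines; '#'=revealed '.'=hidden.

Click 1 (4,2) count=0: revealed 9 new [(3,1) (3,2) (3,3) (4,1) (4,2) (4,3) (5,1) (5,2) (5,3)] -> total=9
Click 2 (2,3) count=1: revealed 1 new [(2,3)] -> total=10
Click 3 (1,4) count=3: revealed 1 new [(1,4)] -> total=11
Click 4 (3,3) count=1: revealed 0 new [(none)] -> total=11

Answer: ......
....#.
...#..
.###..
.###..
.###..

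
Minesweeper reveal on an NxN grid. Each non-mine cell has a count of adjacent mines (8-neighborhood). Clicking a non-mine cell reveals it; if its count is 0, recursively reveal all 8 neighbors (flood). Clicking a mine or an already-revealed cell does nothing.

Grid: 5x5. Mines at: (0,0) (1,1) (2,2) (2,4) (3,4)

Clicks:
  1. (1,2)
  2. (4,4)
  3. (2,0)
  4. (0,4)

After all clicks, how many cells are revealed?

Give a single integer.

Answer: 8

Derivation:
Click 1 (1,2) count=2: revealed 1 new [(1,2)] -> total=1
Click 2 (4,4) count=1: revealed 1 new [(4,4)] -> total=2
Click 3 (2,0) count=1: revealed 1 new [(2,0)] -> total=3
Click 4 (0,4) count=0: revealed 5 new [(0,2) (0,3) (0,4) (1,3) (1,4)] -> total=8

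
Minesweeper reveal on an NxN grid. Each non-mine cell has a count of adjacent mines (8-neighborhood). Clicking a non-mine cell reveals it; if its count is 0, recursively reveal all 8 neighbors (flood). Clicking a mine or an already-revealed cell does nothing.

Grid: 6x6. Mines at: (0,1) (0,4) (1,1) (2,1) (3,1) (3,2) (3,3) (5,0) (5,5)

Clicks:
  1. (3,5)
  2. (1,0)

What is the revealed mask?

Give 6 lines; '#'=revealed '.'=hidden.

Click 1 (3,5) count=0: revealed 8 new [(1,4) (1,5) (2,4) (2,5) (3,4) (3,5) (4,4) (4,5)] -> total=8
Click 2 (1,0) count=3: revealed 1 new [(1,0)] -> total=9

Answer: ......
#...##
....##
....##
....##
......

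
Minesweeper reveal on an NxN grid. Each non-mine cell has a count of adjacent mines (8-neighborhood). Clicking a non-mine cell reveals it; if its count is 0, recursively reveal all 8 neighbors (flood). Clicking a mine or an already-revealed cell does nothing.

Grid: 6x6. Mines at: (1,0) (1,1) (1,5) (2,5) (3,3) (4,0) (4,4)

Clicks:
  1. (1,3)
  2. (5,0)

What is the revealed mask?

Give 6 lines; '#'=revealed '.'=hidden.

Click 1 (1,3) count=0: revealed 9 new [(0,2) (0,3) (0,4) (1,2) (1,3) (1,4) (2,2) (2,3) (2,4)] -> total=9
Click 2 (5,0) count=1: revealed 1 new [(5,0)] -> total=10

Answer: ..###.
..###.
..###.
......
......
#.....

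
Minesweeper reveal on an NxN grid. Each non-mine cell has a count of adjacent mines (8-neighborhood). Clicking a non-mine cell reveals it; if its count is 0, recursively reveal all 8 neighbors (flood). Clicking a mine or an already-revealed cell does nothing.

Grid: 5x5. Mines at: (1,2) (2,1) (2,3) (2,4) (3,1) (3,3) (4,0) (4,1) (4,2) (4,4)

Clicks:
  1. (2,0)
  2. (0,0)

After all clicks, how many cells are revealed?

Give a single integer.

Click 1 (2,0) count=2: revealed 1 new [(2,0)] -> total=1
Click 2 (0,0) count=0: revealed 4 new [(0,0) (0,1) (1,0) (1,1)] -> total=5

Answer: 5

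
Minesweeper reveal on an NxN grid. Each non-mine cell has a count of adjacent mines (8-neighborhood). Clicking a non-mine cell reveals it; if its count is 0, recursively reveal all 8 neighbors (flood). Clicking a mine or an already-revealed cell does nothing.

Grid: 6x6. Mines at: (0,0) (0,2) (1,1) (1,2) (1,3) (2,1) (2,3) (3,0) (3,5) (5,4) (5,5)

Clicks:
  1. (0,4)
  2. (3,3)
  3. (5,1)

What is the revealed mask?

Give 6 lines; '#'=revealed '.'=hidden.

Answer: ....#.
......
......
.###..
####..
####..

Derivation:
Click 1 (0,4) count=1: revealed 1 new [(0,4)] -> total=1
Click 2 (3,3) count=1: revealed 1 new [(3,3)] -> total=2
Click 3 (5,1) count=0: revealed 10 new [(3,1) (3,2) (4,0) (4,1) (4,2) (4,3) (5,0) (5,1) (5,2) (5,3)] -> total=12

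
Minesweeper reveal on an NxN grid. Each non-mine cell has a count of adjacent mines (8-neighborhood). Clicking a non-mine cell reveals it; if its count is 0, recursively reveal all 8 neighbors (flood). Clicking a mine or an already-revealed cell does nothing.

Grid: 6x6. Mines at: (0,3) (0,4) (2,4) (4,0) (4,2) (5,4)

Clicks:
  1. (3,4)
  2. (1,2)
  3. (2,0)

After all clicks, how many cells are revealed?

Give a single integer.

Answer: 16

Derivation:
Click 1 (3,4) count=1: revealed 1 new [(3,4)] -> total=1
Click 2 (1,2) count=1: revealed 1 new [(1,2)] -> total=2
Click 3 (2,0) count=0: revealed 14 new [(0,0) (0,1) (0,2) (1,0) (1,1) (1,3) (2,0) (2,1) (2,2) (2,3) (3,0) (3,1) (3,2) (3,3)] -> total=16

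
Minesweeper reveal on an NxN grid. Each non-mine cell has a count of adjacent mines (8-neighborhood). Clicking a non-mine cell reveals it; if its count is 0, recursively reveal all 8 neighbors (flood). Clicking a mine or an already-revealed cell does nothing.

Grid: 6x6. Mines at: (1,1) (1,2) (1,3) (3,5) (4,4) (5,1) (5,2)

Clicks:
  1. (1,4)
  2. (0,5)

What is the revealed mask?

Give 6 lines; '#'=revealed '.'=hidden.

Answer: ....##
....##
....##
......
......
......

Derivation:
Click 1 (1,4) count=1: revealed 1 new [(1,4)] -> total=1
Click 2 (0,5) count=0: revealed 5 new [(0,4) (0,5) (1,5) (2,4) (2,5)] -> total=6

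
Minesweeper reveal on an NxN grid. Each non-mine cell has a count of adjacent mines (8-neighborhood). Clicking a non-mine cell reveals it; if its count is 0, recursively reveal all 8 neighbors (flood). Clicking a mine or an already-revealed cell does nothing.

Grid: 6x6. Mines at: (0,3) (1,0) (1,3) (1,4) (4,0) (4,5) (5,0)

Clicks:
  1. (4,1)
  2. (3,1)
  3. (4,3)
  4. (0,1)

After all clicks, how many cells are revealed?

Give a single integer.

Click 1 (4,1) count=2: revealed 1 new [(4,1)] -> total=1
Click 2 (3,1) count=1: revealed 1 new [(3,1)] -> total=2
Click 3 (4,3) count=0: revealed 14 new [(2,1) (2,2) (2,3) (2,4) (3,2) (3,3) (3,4) (4,2) (4,3) (4,4) (5,1) (5,2) (5,3) (5,4)] -> total=16
Click 4 (0,1) count=1: revealed 1 new [(0,1)] -> total=17

Answer: 17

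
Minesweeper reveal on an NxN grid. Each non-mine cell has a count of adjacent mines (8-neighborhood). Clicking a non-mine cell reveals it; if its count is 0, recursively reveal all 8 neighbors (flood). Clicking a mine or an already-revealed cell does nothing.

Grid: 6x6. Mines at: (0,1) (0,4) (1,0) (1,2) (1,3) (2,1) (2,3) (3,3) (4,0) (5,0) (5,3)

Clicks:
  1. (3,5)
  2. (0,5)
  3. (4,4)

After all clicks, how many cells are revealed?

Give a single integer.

Answer: 11

Derivation:
Click 1 (3,5) count=0: revealed 10 new [(1,4) (1,5) (2,4) (2,5) (3,4) (3,5) (4,4) (4,5) (5,4) (5,5)] -> total=10
Click 2 (0,5) count=1: revealed 1 new [(0,5)] -> total=11
Click 3 (4,4) count=2: revealed 0 new [(none)] -> total=11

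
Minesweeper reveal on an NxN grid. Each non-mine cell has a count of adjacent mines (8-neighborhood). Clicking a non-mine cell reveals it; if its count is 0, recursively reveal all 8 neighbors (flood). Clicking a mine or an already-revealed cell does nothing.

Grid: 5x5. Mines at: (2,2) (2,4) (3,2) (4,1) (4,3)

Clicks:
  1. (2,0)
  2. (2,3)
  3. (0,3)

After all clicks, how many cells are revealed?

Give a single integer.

Click 1 (2,0) count=0: revealed 14 new [(0,0) (0,1) (0,2) (0,3) (0,4) (1,0) (1,1) (1,2) (1,3) (1,4) (2,0) (2,1) (3,0) (3,1)] -> total=14
Click 2 (2,3) count=3: revealed 1 new [(2,3)] -> total=15
Click 3 (0,3) count=0: revealed 0 new [(none)] -> total=15

Answer: 15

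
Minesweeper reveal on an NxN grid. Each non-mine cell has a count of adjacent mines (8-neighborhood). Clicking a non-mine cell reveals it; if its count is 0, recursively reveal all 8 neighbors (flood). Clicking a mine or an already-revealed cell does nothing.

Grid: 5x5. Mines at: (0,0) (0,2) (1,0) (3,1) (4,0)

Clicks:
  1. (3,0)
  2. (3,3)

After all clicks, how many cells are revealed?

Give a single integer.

Click 1 (3,0) count=2: revealed 1 new [(3,0)] -> total=1
Click 2 (3,3) count=0: revealed 14 new [(0,3) (0,4) (1,2) (1,3) (1,4) (2,2) (2,3) (2,4) (3,2) (3,3) (3,4) (4,2) (4,3) (4,4)] -> total=15

Answer: 15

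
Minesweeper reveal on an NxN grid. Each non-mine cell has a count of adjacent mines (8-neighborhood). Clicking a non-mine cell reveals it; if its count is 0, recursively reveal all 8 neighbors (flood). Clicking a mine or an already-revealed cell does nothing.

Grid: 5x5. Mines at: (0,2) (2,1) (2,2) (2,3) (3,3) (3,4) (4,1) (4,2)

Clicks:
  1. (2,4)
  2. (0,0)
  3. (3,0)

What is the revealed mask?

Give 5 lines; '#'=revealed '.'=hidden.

Answer: ##...
##...
....#
#....
.....

Derivation:
Click 1 (2,4) count=3: revealed 1 new [(2,4)] -> total=1
Click 2 (0,0) count=0: revealed 4 new [(0,0) (0,1) (1,0) (1,1)] -> total=5
Click 3 (3,0) count=2: revealed 1 new [(3,0)] -> total=6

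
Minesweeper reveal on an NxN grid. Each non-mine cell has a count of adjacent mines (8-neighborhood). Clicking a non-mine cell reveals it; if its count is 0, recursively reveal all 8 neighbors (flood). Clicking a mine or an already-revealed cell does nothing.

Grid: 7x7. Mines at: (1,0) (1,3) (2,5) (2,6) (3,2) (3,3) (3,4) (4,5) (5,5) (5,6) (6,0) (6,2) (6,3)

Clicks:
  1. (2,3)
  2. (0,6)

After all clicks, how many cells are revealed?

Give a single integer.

Click 1 (2,3) count=4: revealed 1 new [(2,3)] -> total=1
Click 2 (0,6) count=0: revealed 6 new [(0,4) (0,5) (0,6) (1,4) (1,5) (1,6)] -> total=7

Answer: 7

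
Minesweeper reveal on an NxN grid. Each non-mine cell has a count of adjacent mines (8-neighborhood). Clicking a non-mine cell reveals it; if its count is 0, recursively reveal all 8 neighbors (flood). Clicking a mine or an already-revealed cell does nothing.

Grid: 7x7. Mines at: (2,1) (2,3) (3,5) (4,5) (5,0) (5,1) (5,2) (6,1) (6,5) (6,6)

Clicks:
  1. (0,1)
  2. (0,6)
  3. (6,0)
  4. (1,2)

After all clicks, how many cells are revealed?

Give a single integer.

Click 1 (0,1) count=0: revealed 17 new [(0,0) (0,1) (0,2) (0,3) (0,4) (0,5) (0,6) (1,0) (1,1) (1,2) (1,3) (1,4) (1,5) (1,6) (2,4) (2,5) (2,6)] -> total=17
Click 2 (0,6) count=0: revealed 0 new [(none)] -> total=17
Click 3 (6,0) count=3: revealed 1 new [(6,0)] -> total=18
Click 4 (1,2) count=2: revealed 0 new [(none)] -> total=18

Answer: 18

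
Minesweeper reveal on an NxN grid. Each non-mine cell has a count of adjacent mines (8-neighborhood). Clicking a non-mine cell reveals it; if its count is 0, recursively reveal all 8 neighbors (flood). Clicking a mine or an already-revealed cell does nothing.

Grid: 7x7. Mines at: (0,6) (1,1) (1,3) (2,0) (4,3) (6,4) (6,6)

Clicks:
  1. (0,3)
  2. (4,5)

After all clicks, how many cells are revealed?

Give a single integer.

Click 1 (0,3) count=1: revealed 1 new [(0,3)] -> total=1
Click 2 (4,5) count=0: revealed 15 new [(1,4) (1,5) (1,6) (2,4) (2,5) (2,6) (3,4) (3,5) (3,6) (4,4) (4,5) (4,6) (5,4) (5,5) (5,6)] -> total=16

Answer: 16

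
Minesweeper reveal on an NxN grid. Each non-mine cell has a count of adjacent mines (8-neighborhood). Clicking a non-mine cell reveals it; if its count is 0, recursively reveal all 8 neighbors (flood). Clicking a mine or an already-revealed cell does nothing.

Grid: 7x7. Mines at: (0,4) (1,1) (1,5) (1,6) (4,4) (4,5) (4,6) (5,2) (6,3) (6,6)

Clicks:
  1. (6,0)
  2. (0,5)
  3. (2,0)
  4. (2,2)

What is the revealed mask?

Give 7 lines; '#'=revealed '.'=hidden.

Click 1 (6,0) count=0: revealed 21 new [(1,2) (1,3) (1,4) (2,0) (2,1) (2,2) (2,3) (2,4) (3,0) (3,1) (3,2) (3,3) (3,4) (4,0) (4,1) (4,2) (4,3) (5,0) (5,1) (6,0) (6,1)] -> total=21
Click 2 (0,5) count=3: revealed 1 new [(0,5)] -> total=22
Click 3 (2,0) count=1: revealed 0 new [(none)] -> total=22
Click 4 (2,2) count=1: revealed 0 new [(none)] -> total=22

Answer: .....#.
..###..
#####..
#####..
####...
##.....
##.....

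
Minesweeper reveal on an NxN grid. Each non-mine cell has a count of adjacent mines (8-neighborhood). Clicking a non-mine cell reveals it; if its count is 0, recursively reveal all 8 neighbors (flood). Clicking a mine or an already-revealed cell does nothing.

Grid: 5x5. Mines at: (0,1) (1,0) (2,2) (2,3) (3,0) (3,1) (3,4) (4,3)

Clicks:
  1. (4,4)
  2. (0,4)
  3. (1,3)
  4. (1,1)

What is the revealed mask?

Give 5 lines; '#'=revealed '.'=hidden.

Answer: ..###
.####
.....
.....
....#

Derivation:
Click 1 (4,4) count=2: revealed 1 new [(4,4)] -> total=1
Click 2 (0,4) count=0: revealed 6 new [(0,2) (0,3) (0,4) (1,2) (1,3) (1,4)] -> total=7
Click 3 (1,3) count=2: revealed 0 new [(none)] -> total=7
Click 4 (1,1) count=3: revealed 1 new [(1,1)] -> total=8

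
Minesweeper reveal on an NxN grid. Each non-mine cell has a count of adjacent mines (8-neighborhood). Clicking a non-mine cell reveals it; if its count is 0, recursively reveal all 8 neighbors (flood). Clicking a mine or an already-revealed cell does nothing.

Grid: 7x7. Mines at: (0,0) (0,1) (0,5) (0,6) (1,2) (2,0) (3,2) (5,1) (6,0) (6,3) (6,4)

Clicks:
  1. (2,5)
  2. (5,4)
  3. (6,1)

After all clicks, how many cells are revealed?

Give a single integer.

Answer: 23

Derivation:
Click 1 (2,5) count=0: revealed 22 new [(1,3) (1,4) (1,5) (1,6) (2,3) (2,4) (2,5) (2,6) (3,3) (3,4) (3,5) (3,6) (4,3) (4,4) (4,5) (4,6) (5,3) (5,4) (5,5) (5,6) (6,5) (6,6)] -> total=22
Click 2 (5,4) count=2: revealed 0 new [(none)] -> total=22
Click 3 (6,1) count=2: revealed 1 new [(6,1)] -> total=23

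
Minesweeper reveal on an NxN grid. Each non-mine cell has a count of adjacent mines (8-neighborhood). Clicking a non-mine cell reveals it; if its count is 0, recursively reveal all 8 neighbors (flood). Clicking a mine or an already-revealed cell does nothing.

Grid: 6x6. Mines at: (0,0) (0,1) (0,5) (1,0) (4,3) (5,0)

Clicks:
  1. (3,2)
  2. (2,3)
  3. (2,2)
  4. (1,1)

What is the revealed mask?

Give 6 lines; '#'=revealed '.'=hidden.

Answer: ..###.
.#####
######
######
###.##
....##

Derivation:
Click 1 (3,2) count=1: revealed 1 new [(3,2)] -> total=1
Click 2 (2,3) count=0: revealed 26 new [(0,2) (0,3) (0,4) (1,1) (1,2) (1,3) (1,4) (1,5) (2,0) (2,1) (2,2) (2,3) (2,4) (2,5) (3,0) (3,1) (3,3) (3,4) (3,5) (4,0) (4,1) (4,2) (4,4) (4,5) (5,4) (5,5)] -> total=27
Click 3 (2,2) count=0: revealed 0 new [(none)] -> total=27
Click 4 (1,1) count=3: revealed 0 new [(none)] -> total=27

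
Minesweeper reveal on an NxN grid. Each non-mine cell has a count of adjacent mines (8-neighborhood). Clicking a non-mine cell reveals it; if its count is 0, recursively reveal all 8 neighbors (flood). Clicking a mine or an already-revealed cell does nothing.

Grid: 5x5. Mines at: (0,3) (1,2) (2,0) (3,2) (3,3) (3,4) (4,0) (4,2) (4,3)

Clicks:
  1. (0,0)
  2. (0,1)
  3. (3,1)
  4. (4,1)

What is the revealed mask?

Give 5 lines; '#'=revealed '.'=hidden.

Click 1 (0,0) count=0: revealed 4 new [(0,0) (0,1) (1,0) (1,1)] -> total=4
Click 2 (0,1) count=1: revealed 0 new [(none)] -> total=4
Click 3 (3,1) count=4: revealed 1 new [(3,1)] -> total=5
Click 4 (4,1) count=3: revealed 1 new [(4,1)] -> total=6

Answer: ##...
##...
.....
.#...
.#...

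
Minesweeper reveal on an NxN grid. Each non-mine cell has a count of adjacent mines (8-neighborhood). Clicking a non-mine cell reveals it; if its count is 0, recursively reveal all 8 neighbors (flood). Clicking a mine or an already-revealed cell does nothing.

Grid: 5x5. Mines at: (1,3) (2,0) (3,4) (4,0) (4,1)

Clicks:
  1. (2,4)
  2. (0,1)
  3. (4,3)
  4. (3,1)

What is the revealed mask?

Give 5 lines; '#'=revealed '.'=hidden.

Answer: ###..
###..
....#
.#...
...#.

Derivation:
Click 1 (2,4) count=2: revealed 1 new [(2,4)] -> total=1
Click 2 (0,1) count=0: revealed 6 new [(0,0) (0,1) (0,2) (1,0) (1,1) (1,2)] -> total=7
Click 3 (4,3) count=1: revealed 1 new [(4,3)] -> total=8
Click 4 (3,1) count=3: revealed 1 new [(3,1)] -> total=9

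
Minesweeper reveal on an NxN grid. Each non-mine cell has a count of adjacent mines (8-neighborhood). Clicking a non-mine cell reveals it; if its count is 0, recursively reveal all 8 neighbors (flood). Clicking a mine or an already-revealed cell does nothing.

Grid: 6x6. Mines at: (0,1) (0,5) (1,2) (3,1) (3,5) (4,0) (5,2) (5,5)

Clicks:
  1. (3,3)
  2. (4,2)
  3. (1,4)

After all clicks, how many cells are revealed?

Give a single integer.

Click 1 (3,3) count=0: revealed 9 new [(2,2) (2,3) (2,4) (3,2) (3,3) (3,4) (4,2) (4,3) (4,4)] -> total=9
Click 2 (4,2) count=2: revealed 0 new [(none)] -> total=9
Click 3 (1,4) count=1: revealed 1 new [(1,4)] -> total=10

Answer: 10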